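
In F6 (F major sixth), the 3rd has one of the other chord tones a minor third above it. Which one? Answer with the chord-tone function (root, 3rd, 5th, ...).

F6 is spelled F A C D.
The 3rd is A. A minor third above A is C.
C is the chord's 5th.

5th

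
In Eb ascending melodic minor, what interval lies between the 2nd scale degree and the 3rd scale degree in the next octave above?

minor 9th

The scale runs Eb F Gb Ab Bb C D.
That puts F below Gb.
9 letter names make it a ninth; at 13 semitones (a half step narrower than major) the quality is minor.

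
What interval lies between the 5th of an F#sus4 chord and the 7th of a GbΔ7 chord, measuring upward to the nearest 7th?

diminished fourth

F#sus4 has C# as its 5th, and GbΔ7 has F as its 7th.
4 letter names make it a fourth; at 4 semitones (a half step narrower than perfect) the quality is diminished.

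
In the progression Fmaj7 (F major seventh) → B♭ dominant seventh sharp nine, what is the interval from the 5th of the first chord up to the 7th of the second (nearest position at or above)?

minor sixth

Fmaj7 (F major seventh) has C as its 5th, and B♭ dominant seventh sharp nine has A♭ as its 7th.
6 letter names make it a sixth; at 8 semitones (a half step narrower than major) the quality is minor.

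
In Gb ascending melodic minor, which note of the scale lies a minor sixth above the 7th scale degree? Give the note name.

Db

The scale is Gb Ab Bbb Cb Db Eb F.
The 7th scale degree is F; a minor sixth above that is Db — scale degree 5.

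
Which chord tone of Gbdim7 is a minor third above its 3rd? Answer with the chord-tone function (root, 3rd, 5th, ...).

Gb°7 (Gb diminished seventh): Gb, Bbb, Dbb, Fbb.
The 3rd is Bbb. A minor third above Bbb is Dbb.
Dbb is the chord's 5th.

5th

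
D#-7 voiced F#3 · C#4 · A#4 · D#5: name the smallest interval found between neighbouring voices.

perfect 4th

Adjacent intervals: F#3→C#4 = perfect fifth; C#4→A#4 = major sixth; A#4→D#5 = perfect fourth.
The smallest is A#4 to D#5, a perfect fourth (5 semitones).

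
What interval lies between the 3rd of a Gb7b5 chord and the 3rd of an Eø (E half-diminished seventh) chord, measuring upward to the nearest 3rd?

M6

Gb7b5 has Bb as its 3rd, and Eø (E half-diminished seventh) has G as its 3rd.
From Bb to G is 9 semitones, exactly the major sixth.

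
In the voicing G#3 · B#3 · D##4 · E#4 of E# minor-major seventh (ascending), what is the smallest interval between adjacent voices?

Adjacent intervals: G#3→B#3 = major third; B#3→D##4 = major third; D##4→E#4 = minor second.
The smallest is D##4 to E#4, a minor second (1 semitone).

minor second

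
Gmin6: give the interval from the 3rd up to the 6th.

The chord tones of Gmin6 are G Bb D E.
That puts Bb below E.
4 letter names make it a fourth; at 6 semitones (a half step wider than perfect) the quality is augmented.

augmented fourth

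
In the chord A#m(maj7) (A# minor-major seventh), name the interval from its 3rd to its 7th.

augmented fifth

Spelling the chord: A#, C#, E#, G##.
The 3rd is C# and the 7th is G##.
5 letter names make it a fifth; at 8 semitones (a half step wider than perfect) the quality is augmented.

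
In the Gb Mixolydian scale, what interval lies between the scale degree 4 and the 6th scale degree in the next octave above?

major tenth

The scale runs Gb Ab Bb Cb Db Eb Fb.
That puts Cb below Eb.
From Cb to Eb is 16 semitones, exactly the major tenth.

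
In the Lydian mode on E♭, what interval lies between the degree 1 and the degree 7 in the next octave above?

Spelling the Lydian mode on E♭: E♭ F G A B♭ C D.
The degree 1 is E♭ and the degree 7 (up an octave) is D.
From E♭ to D is 23 semitones, exactly the major fourteenth.

major 14th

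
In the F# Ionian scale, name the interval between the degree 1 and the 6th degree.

major 6th

Spelling the F# Ionian scale: F# G# A# B C# D# E#.
So we need the interval from F# up to D#.
Counting 6 letters and 9 half steps from F# gives a major sixth.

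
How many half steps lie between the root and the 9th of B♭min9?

14

The chord tones of B♭m9 (B♭ minor ninth) are B♭, D♭, F, A♭, C.
B♭ to C is a major ninth: 14 semitones.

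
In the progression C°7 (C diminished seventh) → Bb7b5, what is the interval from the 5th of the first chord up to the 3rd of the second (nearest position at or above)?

C°7 (C diminished seventh) has Gb as its 5th, and Bb7b5 has D as its 3rd.
From Gb to D: 8 semitones over a fifth = augmented.

augmented fifth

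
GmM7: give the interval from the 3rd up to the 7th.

G minor-major seventh is spelled G Bb D F#.
That puts Bb below F#.
5 letter names make it a fifth; at 8 semitones (a half step wider than perfect) the quality is augmented.

A5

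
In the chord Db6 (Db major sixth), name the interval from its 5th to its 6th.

M2

Db6 (Db major sixth): Db, F, Ab, Bb.
That puts Ab below Bb.
From Ab to Bb is 2 semitones, exactly the major second.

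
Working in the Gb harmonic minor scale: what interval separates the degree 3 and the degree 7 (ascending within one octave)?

augmented 5th

The scale runs Gb Ab Bbb Cb Db Ebb F.
So we need the interval from Bbb up to F.
5 letter names make it a fifth; at 8 semitones (a half step wider than perfect) the quality is augmented.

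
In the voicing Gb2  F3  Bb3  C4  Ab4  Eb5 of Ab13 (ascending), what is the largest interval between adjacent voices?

M7

Adjacent intervals: Gb2→F3 = major seventh; F3→Bb3 = perfect fourth; Bb3→C4 = major second; C4→Ab4 = minor sixth; Ab4→Eb5 = perfect fifth.
The largest is Gb2 to F3, a major seventh (11 semitones).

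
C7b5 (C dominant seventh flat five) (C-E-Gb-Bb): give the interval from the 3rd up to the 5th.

So we need the interval from E up to Gb.
From E to Gb: 2 semitones over a third = diminished.

diminished third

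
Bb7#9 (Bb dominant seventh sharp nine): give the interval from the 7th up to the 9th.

Bb7#9 is spelled Bb-D-F-Ab-C#.
The 7th is Ab and the 9th is C#.
From Ab to C#: 5 semitones over a third = augmented.

augmented 3rd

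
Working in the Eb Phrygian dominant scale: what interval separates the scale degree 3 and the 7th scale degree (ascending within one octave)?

Spelling the Eb Phrygian dominant scale: Eb Fb G Ab Bb Cb Db.
The scale degree 3 is G and the degree 7 is Db.
G up to Db is 6 semitones, a half step narrower than a perfect fifth, so the interval is diminished.

diminished fifth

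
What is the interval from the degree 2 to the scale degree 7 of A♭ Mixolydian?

The scale runs A♭ B♭ C D♭ E♭ F G♭.
So we need the interval from B♭ up to G♭.
B♭ up to G♭ is 8 semitones, a half step narrower than a major sixth, so the interval is minor.

minor sixth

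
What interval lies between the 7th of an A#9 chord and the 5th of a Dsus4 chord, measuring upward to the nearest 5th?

minor second

The 7th of A#9 is G#; the 5th of Dsus4 is A.
From G# to A: 1 semitone over a second = minor.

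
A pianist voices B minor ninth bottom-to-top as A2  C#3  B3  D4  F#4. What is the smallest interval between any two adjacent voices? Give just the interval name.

minor third

Adjacent intervals: A2→C#3 = major third; C#3→B3 = minor seventh; B3→D4 = minor third; D4→F#4 = major third.
The smallest is B3 to D4, a minor third (3 semitones).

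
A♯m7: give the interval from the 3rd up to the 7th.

perfect fifth

A♯ minor seventh: A♯ C♯ E♯ G♯.
3rd = C♯; 7th = G♯.
Counting 5 letters and 7 half steps from C♯ gives a perfect fifth.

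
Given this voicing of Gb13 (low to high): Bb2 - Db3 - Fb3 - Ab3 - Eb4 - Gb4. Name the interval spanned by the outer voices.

m13

The outer voices are Bb2 and Gb4.
13 letter names make it a thirteenth; at 20 semitones (a half step narrower than major) the quality is minor.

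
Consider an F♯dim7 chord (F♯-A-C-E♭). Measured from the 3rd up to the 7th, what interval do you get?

d5

So we need the interval from A up to E♭.
5 letter names make it a fifth; at 6 semitones (a half step narrower than perfect) the quality is diminished.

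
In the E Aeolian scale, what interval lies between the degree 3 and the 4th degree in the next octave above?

major ninth

E natural minor: E F♯ G A B C D.
So we need the interval from G up to A.
G up to A spans 9 letter names and 14 semitones — a major ninth.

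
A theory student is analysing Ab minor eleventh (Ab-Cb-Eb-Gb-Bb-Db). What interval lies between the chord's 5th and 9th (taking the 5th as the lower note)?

5th = Eb; 9th = Bb.
Eb up to Bb spans 5 letter names and 7 semitones — a perfect fifth.

perfect 5th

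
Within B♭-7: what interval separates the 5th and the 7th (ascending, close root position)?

minor third

B♭m7 (B♭ minor seventh): B♭, D♭, F, A♭.
The 5th is F and the 7th is A♭.
From F to A♭: 3 semitones over a third = minor.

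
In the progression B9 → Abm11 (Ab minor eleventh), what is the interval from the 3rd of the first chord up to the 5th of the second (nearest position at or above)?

diminished second

The 3rd of B9 is D#; the 5th of Abm11 (Ab minor eleventh) is Eb.
2 letter names make it a second; at 0 semitones (a whole step narrower than major) the quality is diminished.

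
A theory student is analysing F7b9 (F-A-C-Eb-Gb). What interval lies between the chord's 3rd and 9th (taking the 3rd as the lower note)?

So we need the interval from A up to Gb.
A up to Gb is 9 semitones, a whole step narrower than a major seventh, so the interval is diminished.

diminished seventh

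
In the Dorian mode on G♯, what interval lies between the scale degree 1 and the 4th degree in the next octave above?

The scale runs G♯ A♯ B C♯ D♯ E♯ F♯.
So we need the interval from G♯ up to C♯.
From G♯ to C♯ is 17 semitones, exactly the perfect eleventh.

perfect eleventh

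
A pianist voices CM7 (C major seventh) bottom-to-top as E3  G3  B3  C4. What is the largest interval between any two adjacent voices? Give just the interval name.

major third

Adjacent intervals: E3→G3 = minor third; G3→B3 = major third; B3→C4 = minor second.
The largest is G3 to B3, a major third (4 semitones).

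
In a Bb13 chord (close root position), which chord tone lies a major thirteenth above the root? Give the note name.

G

Spelling the chord: Bb-D-F-Ab-C-G.
The root is Bb. A major thirteenth above Bb is G.
G is the chord's 13th.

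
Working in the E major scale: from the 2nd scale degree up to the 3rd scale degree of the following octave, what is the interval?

Spelling the E major scale: E F♯ G♯ A B C♯ D♯.
That puts F♯ below G♯.
From F♯ to G♯ is 14 semitones, exactly the major ninth.

M9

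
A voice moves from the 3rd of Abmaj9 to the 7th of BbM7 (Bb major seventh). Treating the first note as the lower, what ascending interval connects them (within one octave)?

Abmaj9 has C as its 3rd, and BbM7 (Bb major seventh) has A as its 7th.
C up to A spans 6 letter names and 9 semitones — a major sixth.

major sixth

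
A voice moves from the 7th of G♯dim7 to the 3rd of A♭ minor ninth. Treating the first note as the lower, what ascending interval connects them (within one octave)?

diminished fifth

The 7th of G♯dim7 is F; the 3rd of A♭ minor ninth is C♭.
5 letter names make it a fifth; at 6 semitones (a half step narrower than perfect) the quality is diminished.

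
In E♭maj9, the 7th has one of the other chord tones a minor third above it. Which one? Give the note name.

Spelling the chord: E♭–G–B♭–D–F.
The 7th is D. A minor third above D is F.
F is the chord's 9th.

F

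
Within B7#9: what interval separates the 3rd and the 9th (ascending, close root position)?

The chord tones of B7#9 are B–D#–F#–A–C##.
So we need the interval from D# up to C##.
D# up to C## spans 7 letter names and 11 semitones — a major seventh.

major 7th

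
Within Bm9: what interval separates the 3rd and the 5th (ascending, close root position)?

The chord tones of B minor ninth are B, D, F#, A, C#.
That puts D below F#.
From D to F# is 4 semitones, exactly the major third.

major third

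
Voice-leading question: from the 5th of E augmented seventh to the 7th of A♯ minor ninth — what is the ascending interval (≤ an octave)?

minor sixth

The 5th of E augmented seventh is B♯; the 7th of A♯ minor ninth is G♯.
B♯ up to G♯ is 8 semitones, a half step narrower than a major sixth, so the interval is minor.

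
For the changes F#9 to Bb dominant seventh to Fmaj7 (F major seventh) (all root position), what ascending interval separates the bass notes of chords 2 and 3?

perfect fifth

The roots are Bb and F.
Bb up to F spans 5 letter names and 7 semitones — a perfect fifth.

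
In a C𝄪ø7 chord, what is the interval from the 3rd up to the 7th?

perfect fifth

C𝄪 half-diminished seventh is spelled C𝄪-E♯-G♯-B♯.
That puts E♯ below B♯.
Counting 5 letters and 7 half steps from E♯ gives a perfect fifth.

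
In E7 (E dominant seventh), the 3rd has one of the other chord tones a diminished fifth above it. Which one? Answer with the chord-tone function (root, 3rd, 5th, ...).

7th

The chord tones of E7 (E dominant seventh) are E, G#, B, D.
The 3rd is G#. A diminished fifth above G# is D.
D is the chord's 7th.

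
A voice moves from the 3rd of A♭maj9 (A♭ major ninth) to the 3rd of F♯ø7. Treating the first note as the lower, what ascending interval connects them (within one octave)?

A♭maj9 (A♭ major ninth) has C as its 3rd, and F♯ø7 has A as its 3rd.
C up to A spans 6 letter names and 9 semitones — a major sixth.

major 6th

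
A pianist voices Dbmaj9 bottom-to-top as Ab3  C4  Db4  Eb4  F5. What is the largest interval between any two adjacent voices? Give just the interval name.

Adjacent intervals: Ab3→C4 = major third; C4→Db4 = minor second; Db4→Eb4 = major second; Eb4→F5 = major ninth.
The largest is Eb4 to F5, a major ninth (14 semitones).

major ninth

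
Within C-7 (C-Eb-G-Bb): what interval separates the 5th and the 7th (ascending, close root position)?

That puts G below Bb.
3 letter names make it a third; at 3 semitones (a half step narrower than major) the quality is minor.

m3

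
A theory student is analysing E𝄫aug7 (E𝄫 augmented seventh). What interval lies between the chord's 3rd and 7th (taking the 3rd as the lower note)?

d5

The chord tones of E𝄫+7 (E𝄫 augmented seventh) are E𝄫-G♭-B♭-D𝄫.
3rd = G♭; 7th = D𝄫.
G♭ up to D𝄫 is 6 semitones, a half step narrower than a perfect fifth, so the interval is diminished.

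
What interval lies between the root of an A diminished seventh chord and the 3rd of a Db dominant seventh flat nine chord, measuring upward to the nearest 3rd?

minor sixth

A diminished seventh has A as its root, and Db dominant seventh flat nine has F as its 3rd.
6 letter names make it a sixth; at 8 semitones (a half step narrower than major) the quality is minor.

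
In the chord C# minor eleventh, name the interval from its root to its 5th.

perfect fifth

C#m11 is spelled C#, E, G#, B, D#, F#.
The root is C# and the 5th is G#.
Counting 5 letters and 7 half steps from C# gives a perfect fifth.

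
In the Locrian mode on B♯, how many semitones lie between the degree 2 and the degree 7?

The scale is B♯ C♯ D♯ E♯ F♯ G♯ A♯.
C♯ up to A♯ is a major sixth — 9 semitones.

9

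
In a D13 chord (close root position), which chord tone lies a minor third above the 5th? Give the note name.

C

D dominant thirteenth is spelled D-F#-A-C-E-B.
The 5th is A. A minor third above A is C.
C is the chord's 7th.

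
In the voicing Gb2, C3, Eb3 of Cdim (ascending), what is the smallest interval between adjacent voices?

Adjacent intervals: Gb2→C3 = augmented fourth; C3→Eb3 = minor third.
The smallest is C3 to Eb3, a minor third (3 semitones).

minor third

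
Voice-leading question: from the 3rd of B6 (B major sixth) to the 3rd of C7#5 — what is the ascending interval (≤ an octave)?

minor second

B6 (B major sixth) has D# as its 3rd, and C7#5 has E as its 3rd.
From D# to E: 1 semitone over a second = minor.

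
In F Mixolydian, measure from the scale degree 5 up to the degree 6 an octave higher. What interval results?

major 9th

The scale runs F G A B♭ C D E♭.
The scale degree 5 is C and the 6th degree (up an octave) is D.
Counting 9 letters and 14 half steps from C gives a major ninth.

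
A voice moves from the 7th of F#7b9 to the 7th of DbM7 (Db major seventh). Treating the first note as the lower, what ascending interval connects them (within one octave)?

The 7th of F#7b9 is E; the 7th of DbM7 (Db major seventh) is C.
6 letter names make it a sixth; at 8 semitones (a half step narrower than major) the quality is minor.

minor 6th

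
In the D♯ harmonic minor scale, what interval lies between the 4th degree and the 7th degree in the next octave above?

augmented eleventh

D♯ harmonic minor: D♯ E♯ F♯ G♯ A♯ B C𝄪.
So we need the interval from G♯ up to C𝄪.
11 letter names make it an eleventh; at 18 semitones (a half step wider than perfect) the quality is augmented.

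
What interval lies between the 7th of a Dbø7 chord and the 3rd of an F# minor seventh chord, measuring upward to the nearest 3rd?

augmented sixth

The 7th of Dbø7 is Cb; the 3rd of F# minor seventh is A.
6 letter names make it a sixth; at 10 semitones (a half step wider than major) the quality is augmented.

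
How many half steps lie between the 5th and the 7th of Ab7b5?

The chord tones of Ab7b5 are Ab, C, Ebb, Gb.
Ebb to Gb is a major third: 4 semitones.

4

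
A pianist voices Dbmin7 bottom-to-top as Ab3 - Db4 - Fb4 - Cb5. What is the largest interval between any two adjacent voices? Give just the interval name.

Adjacent intervals: Ab3→Db4 = perfect fourth; Db4→Fb4 = minor third; Fb4→Cb5 = perfect fifth.
The largest is Fb4 to Cb5, a perfect fifth (7 semitones).

perfect fifth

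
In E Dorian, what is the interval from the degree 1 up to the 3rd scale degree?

Spelling E Dorian: E F♯ G A B C♯ D.
Degree 1 = E; 3rd scale degree = G.
E up to G is 3 semitones, a half step narrower than a major third, so the interval is minor.

minor third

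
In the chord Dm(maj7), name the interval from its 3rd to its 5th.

M3

DmM7 (D minor-major seventh): D F A C♯.
3rd = F; 5th = A.
Counting 3 letters and 4 half steps from F gives a major third.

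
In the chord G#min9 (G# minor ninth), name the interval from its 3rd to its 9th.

major 7th

G# minor ninth: G# B D# F# A#.
That puts B below A#.
B up to A# spans 7 letter names and 11 semitones — a major seventh.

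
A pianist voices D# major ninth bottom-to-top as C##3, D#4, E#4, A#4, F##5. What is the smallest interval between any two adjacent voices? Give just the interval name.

major second

Adjacent intervals: C##3→D#4 = minor ninth; D#4→E#4 = major second; E#4→A#4 = perfect fourth; A#4→F##5 = major sixth.
The smallest is D#4 to E#4, a major second (2 semitones).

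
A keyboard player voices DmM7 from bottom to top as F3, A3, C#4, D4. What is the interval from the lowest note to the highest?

The outer voices are F3 and D4.
From F to D is 9 semitones, exactly the major sixth.

major sixth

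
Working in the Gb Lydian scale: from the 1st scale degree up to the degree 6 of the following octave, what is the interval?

Spelling the Gb Lydian scale: Gb Ab Bb C Db Eb F.
That puts Gb below Eb.
Gb up to Eb spans 13 letter names and 21 semitones — a major thirteenth.

major 13th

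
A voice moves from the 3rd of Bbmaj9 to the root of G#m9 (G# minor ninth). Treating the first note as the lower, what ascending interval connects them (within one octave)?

The 3rd of Bbmaj9 is D; the root of G#m9 (G# minor ninth) is G#.
D up to G# is 6 semitones, a half step wider than a perfect fourth, so the interval is augmented.

augmented 4th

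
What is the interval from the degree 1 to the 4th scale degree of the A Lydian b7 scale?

Spelling the A Lydian b7 scale: A B C# D# E F# G.
Degree 1 = A; scale degree 4 = D#.
From A to D#: 6 semitones over a fourth = augmented.

augmented 4th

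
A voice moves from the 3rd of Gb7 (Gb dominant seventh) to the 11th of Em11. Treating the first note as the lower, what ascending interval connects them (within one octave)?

major seventh

The 3rd of Gb7 (Gb dominant seventh) is Bb; the 11th of Em11 is A.
Bb up to A spans 7 letter names and 11 semitones — a major seventh.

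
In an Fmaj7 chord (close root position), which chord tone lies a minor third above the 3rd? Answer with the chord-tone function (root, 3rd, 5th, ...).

The chord tones of FΔ7 (F major seventh) are F, A, C, E.
The 3rd is A. A minor third above A is C.
C is the chord's 5th.

5th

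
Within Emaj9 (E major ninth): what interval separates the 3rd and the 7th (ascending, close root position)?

Emaj9: E–G♯–B–D♯–F♯.
The 3rd is G♯ and the 7th is D♯.
Counting 5 letters and 7 half steps from G♯ gives a perfect fifth.

perfect fifth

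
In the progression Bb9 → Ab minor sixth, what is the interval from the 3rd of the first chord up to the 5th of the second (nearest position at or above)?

minor second

The 3rd of Bb9 is D; the 5th of Ab minor sixth is Eb.
From D to Eb: 1 semitone over a second = minor.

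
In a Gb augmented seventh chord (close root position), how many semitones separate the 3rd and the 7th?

6

Spelling the chord: Gb, Bb, D, Fb.
Bb to Fb is a diminished fifth: 6 semitones.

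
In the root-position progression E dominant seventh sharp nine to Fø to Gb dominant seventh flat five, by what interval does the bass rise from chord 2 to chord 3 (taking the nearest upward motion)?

minor second

The roots are F and Gb.
2 letter names make it a second; at 1 semitone (a half step narrower than major) the quality is minor.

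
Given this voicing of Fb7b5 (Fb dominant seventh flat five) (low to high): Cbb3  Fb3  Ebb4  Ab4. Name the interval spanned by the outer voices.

augmented thirteenth

The outer voices are Cbb3 and Ab4.
From Cbb to Ab: 22 semitones over a thirteenth = augmented.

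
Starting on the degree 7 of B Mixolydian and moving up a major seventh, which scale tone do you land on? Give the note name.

G#

The scale is B C# D# E F# G# A.
The degree 7 is A; a major seventh above that is G# — scale degree 6.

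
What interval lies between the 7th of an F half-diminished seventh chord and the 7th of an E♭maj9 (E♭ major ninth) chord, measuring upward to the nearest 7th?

The 7th of F half-diminished seventh is E♭; the 7th of E♭maj9 (E♭ major ninth) is D.
E♭ up to D spans 7 letter names and 11 semitones — a major seventh.

M7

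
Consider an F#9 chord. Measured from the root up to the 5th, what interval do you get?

Spelling the chord: F#–A#–C#–E–G#.
Root = F#; 5th = C#.
From F# to C# is 7 semitones, exactly the perfect fifth.

P5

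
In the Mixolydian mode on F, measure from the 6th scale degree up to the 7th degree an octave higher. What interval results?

The scale runs F G A Bb C D Eb.
That puts D below Eb.
9 letter names make it a ninth; at 13 semitones (a half step narrower than major) the quality is minor.

minor ninth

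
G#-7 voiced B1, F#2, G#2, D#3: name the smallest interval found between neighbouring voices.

M2

Adjacent intervals: B1→F#2 = perfect fifth; F#2→G#2 = major second; G#2→D#3 = perfect fifth.
The smallest is F#2 to G#2, a major second (2 semitones).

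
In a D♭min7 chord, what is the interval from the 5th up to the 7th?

D♭min7: D♭ F♭ A♭ C♭.
That puts A♭ below C♭.
From A♭ to C♭: 3 semitones over a third = minor.

m3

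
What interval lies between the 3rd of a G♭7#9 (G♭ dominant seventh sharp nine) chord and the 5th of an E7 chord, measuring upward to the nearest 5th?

G♭7#9 (G♭ dominant seventh sharp nine) has B♭ as its 3rd, and E7 has B as its 5th.
From B♭ to B: 1 semitone over a unison = augmented.

augmented 1st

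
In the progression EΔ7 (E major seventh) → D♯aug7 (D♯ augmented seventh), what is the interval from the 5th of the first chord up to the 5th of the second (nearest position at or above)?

augmented seventh

EΔ7 (E major seventh) has B as its 5th, and D♯aug7 (D♯ augmented seventh) has A𝄪 as its 5th.
7 letter names make it a seventh; at 12 semitones (a half step wider than major) the quality is augmented.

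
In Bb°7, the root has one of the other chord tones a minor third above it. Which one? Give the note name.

Db

Bbdim7 is spelled Bb-Db-Fb-Abb.
The root is Bb. A minor third above Bb is Db.
Db is the chord's 3rd.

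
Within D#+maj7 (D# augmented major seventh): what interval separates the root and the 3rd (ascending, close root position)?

major 3rd

D#maj7#5: D# F## A## C##.
Root = D#; 3rd = F##.
Counting 3 letters and 4 half steps from D# gives a major third.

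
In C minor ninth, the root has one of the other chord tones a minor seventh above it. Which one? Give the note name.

Cmin9 (C minor ninth): C–E♭–G–B♭–D.
The root is C. A minor seventh above C is B♭.
B♭ is the chord's 7th.

Bb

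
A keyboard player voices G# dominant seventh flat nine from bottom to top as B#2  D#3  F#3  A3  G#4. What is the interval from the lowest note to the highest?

The outer voices are B#2 and G#4.
13 letter names make it a thirteenth; at 20 semitones (a half step narrower than major) the quality is minor.

minor thirteenth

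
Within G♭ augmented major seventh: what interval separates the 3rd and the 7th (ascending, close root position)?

G♭maj7#5 (G♭ augmented major seventh): G♭ B♭ D F.
The 3rd is B♭ and the 7th is F.
Counting 5 letters and 7 half steps from B♭ gives a perfect fifth.

perfect fifth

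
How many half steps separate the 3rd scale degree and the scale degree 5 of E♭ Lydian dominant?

3

The scale is E♭ F G A B♭ C D♭.
G up to B♭ is a minor third — 3 semitones.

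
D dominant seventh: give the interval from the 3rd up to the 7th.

D7 is spelled D, F#, A, C.
The 3rd is F# and the 7th is C.
5 letter names make it a fifth; at 6 semitones (a half step narrower than perfect) the quality is diminished.

diminished fifth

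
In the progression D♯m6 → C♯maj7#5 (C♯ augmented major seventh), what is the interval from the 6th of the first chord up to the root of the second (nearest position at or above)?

minor second

D♯m6 has B♯ as its 6th, and C♯maj7#5 (C♯ augmented major seventh) has C♯ as its root.
2 letter names make it a second; at 1 semitone (a half step narrower than major) the quality is minor.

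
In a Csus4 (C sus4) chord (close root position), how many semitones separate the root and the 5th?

C sus4: C–F–G.
C to G is a perfect fifth: 7 semitones.

7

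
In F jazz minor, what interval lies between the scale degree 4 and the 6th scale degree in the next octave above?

major 10th

The scale runs F G A♭ B♭ C D E.
That puts B♭ below D.
B♭ up to D spans 10 letter names and 16 semitones — a major tenth.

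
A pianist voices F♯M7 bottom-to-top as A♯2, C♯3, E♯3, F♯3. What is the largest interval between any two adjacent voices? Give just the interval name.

M3

Adjacent intervals: A♯2→C♯3 = minor third; C♯3→E♯3 = major third; E♯3→F♯3 = minor second.
The largest is C♯3 to E♯3, a major third (4 semitones).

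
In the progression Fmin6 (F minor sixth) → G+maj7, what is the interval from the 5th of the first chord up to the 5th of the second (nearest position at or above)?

augmented 2nd

Fmin6 (F minor sixth) has C as its 5th, and G+maj7 has D# as its 5th.
C up to D# is 3 semitones, a half step wider than a major second, so the interval is augmented.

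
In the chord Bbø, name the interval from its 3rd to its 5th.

minor 3rd

Bbø (Bb half-diminished seventh) is spelled Bb-Db-Fb-Ab.
So we need the interval from Db up to Fb.
Db up to Fb is 3 semitones, a half step narrower than a major third, so the interval is minor.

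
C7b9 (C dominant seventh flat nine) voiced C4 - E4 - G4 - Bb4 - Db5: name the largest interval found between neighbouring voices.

major 3rd

Adjacent intervals: C4→E4 = major third; E4→G4 = minor third; G4→Bb4 = minor third; Bb4→Db5 = minor third.
The largest is C4 to E4, a major third (4 semitones).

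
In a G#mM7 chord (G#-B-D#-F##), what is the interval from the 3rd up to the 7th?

3rd = B; 7th = F##.
B up to F## is 8 semitones, a half step wider than a perfect fifth, so the interval is augmented.

augmented fifth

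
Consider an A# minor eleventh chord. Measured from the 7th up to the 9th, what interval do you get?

The chord tones of A#m11 are A#-C#-E#-G#-B#-D#.
So we need the interval from G# up to B#.
From G# to B# is 4 semitones, exactly the major third.

M3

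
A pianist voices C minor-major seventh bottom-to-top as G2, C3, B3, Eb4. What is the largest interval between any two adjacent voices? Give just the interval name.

Adjacent intervals: G2→C3 = perfect fourth; C3→B3 = major seventh; B3→Eb4 = diminished fourth.
The largest is C3 to B3, a major seventh (11 semitones).

major 7th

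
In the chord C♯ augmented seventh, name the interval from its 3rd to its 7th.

diminished 5th

Spelling the chord: C♯, E♯, G𝄪, B.
3rd = E♯; 7th = B.
5 letter names make it a fifth; at 6 semitones (a half step narrower than perfect) the quality is diminished.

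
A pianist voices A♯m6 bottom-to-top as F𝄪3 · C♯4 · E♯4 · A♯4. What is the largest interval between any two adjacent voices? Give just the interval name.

Adjacent intervals: F𝄪3→C♯4 = diminished fifth; C♯4→E♯4 = major third; E♯4→A♯4 = perfect fourth.
The largest is F𝄪3 to C♯4, a diminished fifth (6 semitones).

diminished fifth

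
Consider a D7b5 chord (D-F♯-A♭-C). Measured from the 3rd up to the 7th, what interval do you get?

diminished fifth

That puts F♯ below C.
From F♯ to C: 6 semitones over a fifth = diminished.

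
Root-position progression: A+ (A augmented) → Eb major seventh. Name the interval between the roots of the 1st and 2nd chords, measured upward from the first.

diminished fifth

The roots are A and Eb.
A up to Eb is 6 semitones, a half step narrower than a perfect fifth, so the interval is diminished.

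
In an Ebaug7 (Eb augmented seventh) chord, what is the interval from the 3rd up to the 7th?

Spelling the chord: Eb-G-B-Db.
The 3rd is G and the 7th is Db.
5 letter names make it a fifth; at 6 semitones (a half step narrower than perfect) the quality is diminished.

diminished fifth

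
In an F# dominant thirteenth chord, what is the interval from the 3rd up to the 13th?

Spelling the chord: F#–A#–C#–E–G#–D#.
That puts A# below D#.
From A# to D# is 17 semitones, exactly the perfect eleventh.

perfect eleventh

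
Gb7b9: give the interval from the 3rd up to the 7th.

diminished fifth

Gb7b9 (Gb dominant seventh flat nine) is spelled Gb–Bb–Db–Fb–Abb.
3rd = Bb; 7th = Fb.
5 letter names make it a fifth; at 6 semitones (a half step narrower than perfect) the quality is diminished.
This 3–7 tritone is the characteristic tension at the heart of the dominant sound.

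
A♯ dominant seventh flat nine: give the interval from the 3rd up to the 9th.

diminished seventh

A♯7b9 (A♯ dominant seventh flat nine): A♯ C𝄪 E♯ G♯ B.
The 3rd is C𝄪 and the 9th is B.
7 letter names make it a seventh; at 9 semitones (a whole step narrower than major) the quality is diminished.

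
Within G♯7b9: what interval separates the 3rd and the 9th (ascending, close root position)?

diminished seventh

The chord tones of G♯7b9 are G♯–B♯–D♯–F♯–A.
That puts B♯ below A.
7 letter names make it a seventh; at 9 semitones (a whole step narrower than major) the quality is diminished.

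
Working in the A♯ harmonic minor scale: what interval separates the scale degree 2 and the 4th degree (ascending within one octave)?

minor third

The scale runs A♯ B♯ C♯ D♯ E♯ F♯ G𝄪.
The scale degree 2 is B♯ and the scale degree 4 is D♯.
From B♯ to D♯: 3 semitones over a third = minor.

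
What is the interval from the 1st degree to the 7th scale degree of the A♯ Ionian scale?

Spelling the A♯ Ionian scale: A♯ B♯ C𝄪 D♯ E♯ F𝄪 G𝄪.
So we need the interval from A♯ up to G𝄪.
Counting 7 letters and 11 half steps from A♯ gives a major seventh.

major seventh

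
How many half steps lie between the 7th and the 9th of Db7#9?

5

The chord tones of Db7#9 (Db dominant seventh sharp nine) are Db–F–Ab–Cb–E.
Cb to E is an augmented third: 5 semitones.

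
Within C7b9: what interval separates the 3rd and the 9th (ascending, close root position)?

C7b9 (C dominant seventh flat nine) is spelled C, E, G, Bb, Db.
3rd = E; 9th = Db.
E up to Db is 9 semitones, a whole step narrower than a major seventh, so the interval is diminished.

d7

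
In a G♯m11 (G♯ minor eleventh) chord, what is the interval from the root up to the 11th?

The chord tones of G♯m11 are G♯, B, D♯, F♯, A♯, C♯.
So we need the interval from G♯ up to C♯.
Counting 11 letters and 17 half steps from G♯ gives a perfect eleventh.

perfect eleventh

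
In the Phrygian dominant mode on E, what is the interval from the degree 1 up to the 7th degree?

m7

The scale runs E F G♯ A B C D.
That puts E below D.
7 letter names make it a seventh; at 10 semitones (a half step narrower than major) the quality is minor.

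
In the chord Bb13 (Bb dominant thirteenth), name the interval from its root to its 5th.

perfect fifth

The chord tones of Bb13 are Bb, D, F, Ab, C, G.
That puts Bb below F.
Bb up to F spans 5 letter names and 7 semitones — a perfect fifth.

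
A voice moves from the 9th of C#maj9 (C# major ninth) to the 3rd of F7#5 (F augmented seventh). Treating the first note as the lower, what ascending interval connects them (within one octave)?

d5

C#maj9 (C# major ninth) has D# as its 9th, and F7#5 (F augmented seventh) has A as its 3rd.
From D# to A: 6 semitones over a fifth = diminished.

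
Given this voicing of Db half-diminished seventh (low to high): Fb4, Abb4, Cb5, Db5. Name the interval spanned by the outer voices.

The outer voices are Fb4 and Db5.
Fb up to Db spans 6 letter names and 9 semitones — a major sixth.

major sixth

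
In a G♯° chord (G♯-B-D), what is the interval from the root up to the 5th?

diminished fifth

So we need the interval from G♯ up to D.
5 letter names make it a fifth; at 6 semitones (a half step narrower than perfect) the quality is diminished.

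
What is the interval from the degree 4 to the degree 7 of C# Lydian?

perfect fourth

C# lydian: C# D# E# F## G# A# B#.
So we need the interval from F## up to B#.
F## up to B# spans 4 letter names and 5 semitones — a perfect fourth.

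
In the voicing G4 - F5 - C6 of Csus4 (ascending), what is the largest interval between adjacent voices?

Adjacent intervals: G4→F5 = minor seventh; F5→C6 = perfect fifth.
The largest is G4 to F5, a minor seventh (10 semitones).

minor seventh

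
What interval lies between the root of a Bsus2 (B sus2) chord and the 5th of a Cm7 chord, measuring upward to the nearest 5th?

The root of Bsus2 (B sus2) is B; the 5th of Cm7 is G.
From B to G: 8 semitones over a sixth = minor.

minor 6th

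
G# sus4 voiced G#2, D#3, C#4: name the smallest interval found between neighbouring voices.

perfect 5th

Adjacent intervals: G#2→D#3 = perfect fifth; D#3→C#4 = minor seventh.
The smallest is G#2 to D#3, a perfect fifth (7 semitones).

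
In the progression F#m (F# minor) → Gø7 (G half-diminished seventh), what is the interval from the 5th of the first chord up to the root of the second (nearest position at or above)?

The 5th of F#m (F# minor) is C#; the root of Gø7 (G half-diminished seventh) is G.
From C# to G: 6 semitones over a fifth = diminished.

d5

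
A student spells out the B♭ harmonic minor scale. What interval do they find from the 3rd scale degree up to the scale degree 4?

major 2nd

Spelling the B♭ harmonic minor scale: B♭ C D♭ E♭ F G♭ A.
The 3rd scale degree is D♭ and the scale degree 4 is E♭.
Counting 2 letters and 2 half steps from D♭ gives a major second.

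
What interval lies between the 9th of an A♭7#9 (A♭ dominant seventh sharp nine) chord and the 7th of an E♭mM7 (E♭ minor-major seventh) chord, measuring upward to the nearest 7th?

m3

A♭7#9 (A♭ dominant seventh sharp nine) has B as its 9th, and E♭mM7 (E♭ minor-major seventh) has D as its 7th.
B up to D is 3 semitones, a half step narrower than a major third, so the interval is minor.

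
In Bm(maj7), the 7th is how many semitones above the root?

11

Bm(maj7) (B minor-major seventh) is spelled B–D–F#–A#.
B to A# is a major seventh: 11 semitones.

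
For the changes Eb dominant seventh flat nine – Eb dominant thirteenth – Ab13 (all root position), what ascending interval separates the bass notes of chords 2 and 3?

perfect fourth

The roots are Eb and Ab.
From Eb to Ab is 5 semitones, exactly the perfect fourth.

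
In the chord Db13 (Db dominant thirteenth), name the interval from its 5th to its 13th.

The chord tones of Db13 (Db dominant thirteenth) are Db F Ab Cb Eb Bb.
So we need the interval from Ab up to Bb.
Counting 9 letters and 14 half steps from Ab gives a major ninth.

major ninth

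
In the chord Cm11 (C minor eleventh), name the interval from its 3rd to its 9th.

major seventh

Spelling the chord: C E♭ G B♭ D F.
The 3rd is E♭ and the 9th is D.
From E♭ to D is 11 semitones, exactly the major seventh.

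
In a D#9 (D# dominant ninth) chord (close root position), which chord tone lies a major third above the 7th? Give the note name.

E#

D#9: D#-F##-A#-C#-E#.
The 7th is C#. A major third above C# is E#.
E# is the chord's 9th.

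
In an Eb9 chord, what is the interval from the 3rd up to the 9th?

Eb9: Eb, G, Bb, Db, F.
That puts G below F.
7 letter names make it a seventh; at 10 semitones (a half step narrower than major) the quality is minor.

minor 7th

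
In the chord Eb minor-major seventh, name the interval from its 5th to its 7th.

The chord tones of Ebm(maj7) (Eb minor-major seventh) are Eb–Gb–Bb–D.
5th = Bb; 7th = D.
Counting 3 letters and 4 half steps from Bb gives a major third.

major third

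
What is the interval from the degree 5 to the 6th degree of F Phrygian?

minor second

F phrygian: F G♭ A♭ B♭ C D♭ E♭.
So we need the interval from C up to D♭.
2 letter names make it a second; at 1 semitone (a half step narrower than major) the quality is minor.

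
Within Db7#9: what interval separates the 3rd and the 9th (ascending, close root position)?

Db dominant seventh sharp nine: Db-F-Ab-Cb-E.
That puts F below E.
From F to E is 11 semitones, exactly the major seventh.

major 7th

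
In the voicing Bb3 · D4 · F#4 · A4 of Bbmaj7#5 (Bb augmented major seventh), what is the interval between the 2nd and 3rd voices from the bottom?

Those voices are D4 and F#4.
From D to F# is 4 semitones, exactly the major third.

major third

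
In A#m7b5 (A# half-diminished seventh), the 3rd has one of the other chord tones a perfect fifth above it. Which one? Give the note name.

G#

A#ø is spelled A#–C#–E–G#.
The 3rd is C#. A perfect fifth above C# is G#.
G# is the chord's 7th.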